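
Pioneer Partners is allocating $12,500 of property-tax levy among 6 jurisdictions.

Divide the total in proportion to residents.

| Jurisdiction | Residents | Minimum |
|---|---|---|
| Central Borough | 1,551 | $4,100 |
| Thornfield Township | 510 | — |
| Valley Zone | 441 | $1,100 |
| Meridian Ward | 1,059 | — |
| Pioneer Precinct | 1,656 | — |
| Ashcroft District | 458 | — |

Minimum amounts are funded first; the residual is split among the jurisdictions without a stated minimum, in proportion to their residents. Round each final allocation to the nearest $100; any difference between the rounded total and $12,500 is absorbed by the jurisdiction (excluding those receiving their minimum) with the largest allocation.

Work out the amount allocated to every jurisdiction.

Central Borough: $4,100; Thornfield Township: $1,000; Valley Zone: $1,100; Meridian Ward: $2,100; Pioneer Precinct: $3,300; Ashcroft District: $900

Fund the minimums — Central Borough $4,100; Valley Zone $1,100. Balance $7,300.
Balance split over remaining residents 3,683: Thornfield Township 1,010.86 → $1,000; Meridian Ward 2,099.02 → $2,100; Pioneer Precinct 3,282.32 → $3,300; Ashcroft District 907.79 → $900.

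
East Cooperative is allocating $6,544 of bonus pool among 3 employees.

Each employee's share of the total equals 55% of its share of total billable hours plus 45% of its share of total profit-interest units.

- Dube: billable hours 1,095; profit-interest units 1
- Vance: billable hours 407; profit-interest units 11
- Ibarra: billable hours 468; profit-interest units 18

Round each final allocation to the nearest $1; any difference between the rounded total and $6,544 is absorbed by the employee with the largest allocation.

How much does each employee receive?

Totals — billable hours 1,970, profit-interest units 30.
Blended shares (55% billable hours + 45% profit-interest units): Dube 0.3207; Vance 0.2786; Ibarra 0.4007.
Raw shares: Dube 2,098.73; Vance 1,823.35; Ibarra 2,621.92.
Rounded to nearest $1: Dube $2,099; Vance $1,823; Ibarra $2,622. Sum = $6,544.
Rounded total matches; no reconciliation needed.

Dube: $2,099 · Vance: $1,823 · Ibarra: $2,622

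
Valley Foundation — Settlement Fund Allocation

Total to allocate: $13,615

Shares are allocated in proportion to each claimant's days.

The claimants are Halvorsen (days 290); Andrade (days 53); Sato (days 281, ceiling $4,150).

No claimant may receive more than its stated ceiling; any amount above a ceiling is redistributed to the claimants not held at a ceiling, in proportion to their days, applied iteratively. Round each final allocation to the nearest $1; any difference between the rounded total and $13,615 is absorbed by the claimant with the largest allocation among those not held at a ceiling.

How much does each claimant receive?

Halvorsen: $8,002 · Andrade: $1,463 · Sato: $4,150

Days total: 624.
Unconstrained shares: Halvorsen 6,327.48; Andrade 1,156.40; Sato 6,131.11.
Capped: Sato ($4,150); residual $9,465 reallocated over remaining days 343.
Shares after redistribution: Halvorsen 8,002.48 → $8,002; Andrade 1,462.52 → $1,463.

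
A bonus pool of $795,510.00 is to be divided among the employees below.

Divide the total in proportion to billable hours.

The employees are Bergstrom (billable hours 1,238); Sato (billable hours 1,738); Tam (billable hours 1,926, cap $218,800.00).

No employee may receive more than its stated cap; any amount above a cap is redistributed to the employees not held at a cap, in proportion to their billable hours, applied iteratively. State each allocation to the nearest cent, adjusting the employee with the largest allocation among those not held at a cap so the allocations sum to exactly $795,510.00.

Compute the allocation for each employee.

Bergstrom: $239,908.26 | Sato: $336,801.74 | Tam: $218,800.00

Billable hours total: 4,902.
Unconstrained shares: Bergstrom 200,906.0343; Sato 282,047.4051; Tam 312,556.5606.
Capped: Tam ($218,800.00); residual $576,710.00 reallocated over remaining billable hours 2,976.
Shares after redistribution: Bergstrom 239,908.2594 → $239,908.26; Sato 336,801.7406 → $336,801.74.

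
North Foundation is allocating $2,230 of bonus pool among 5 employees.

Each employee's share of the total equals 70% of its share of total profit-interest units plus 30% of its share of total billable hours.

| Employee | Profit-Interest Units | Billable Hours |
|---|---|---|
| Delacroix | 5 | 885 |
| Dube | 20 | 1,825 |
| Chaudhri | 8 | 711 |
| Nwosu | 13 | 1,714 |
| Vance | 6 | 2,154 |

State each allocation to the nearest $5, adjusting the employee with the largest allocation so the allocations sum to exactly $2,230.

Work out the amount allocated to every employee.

Profit-interest units total 52; billable hours total 7,289.
Blended shares (70% profit-interest units + 30% billable hours): Delacroix 0.1037; Dube 0.3443; Chaudhri 0.1370; Nwosu 0.2455; Vance 0.1694.
Pro-rata amounts: Delacroix 231.32; Dube 767.89; Chaudhri 305.41; Nwosu 547.56; Vance 377.81.
Rounded to nearest $5: Delacroix $230; Dube $770; Chaudhri $305; Nwosu $550; Vance $380. Sum = $2,235.
Difference $2,230 − $2,235 = −$5 applied to largest allocation (Dube): Dube becomes $765.

Delacroix: $230 · Dube: $765 · Chaudhri: $305 · Nwosu: $550 · Vance: $380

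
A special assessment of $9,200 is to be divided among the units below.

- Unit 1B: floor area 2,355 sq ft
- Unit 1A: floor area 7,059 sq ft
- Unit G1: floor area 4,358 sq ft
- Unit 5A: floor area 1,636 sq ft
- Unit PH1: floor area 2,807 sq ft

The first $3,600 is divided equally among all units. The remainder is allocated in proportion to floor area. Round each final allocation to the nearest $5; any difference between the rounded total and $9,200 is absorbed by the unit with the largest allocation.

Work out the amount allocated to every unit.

$3,600 shared equally gives $720 per unit.
Remainder $5,600 by floor area (total 18,215): Unit 1B 724.02 → $725; Unit 1A 2,170.21 → $2,170; Unit G1 1,339.82 → $1,340; Unit 5A 502.97 → $505; Unit PH1 862.98 → $865.
Rounding difference −$5 on remainder applied to Unit 1A.
Totals: Unit 1B $720 + $725 = $1,445; Unit 1A $720 + $2,165 = $2,885; Unit G1 $720 + $1,340 = $2,060; Unit 5A $720 + $505 = $1,225; Unit PH1 $720 + $865 = $1,585.

Unit 1B: $1,445; Unit 1A: $2,885; Unit G1: $2,060; Unit 5A: $1,225; Unit PH1: $1,585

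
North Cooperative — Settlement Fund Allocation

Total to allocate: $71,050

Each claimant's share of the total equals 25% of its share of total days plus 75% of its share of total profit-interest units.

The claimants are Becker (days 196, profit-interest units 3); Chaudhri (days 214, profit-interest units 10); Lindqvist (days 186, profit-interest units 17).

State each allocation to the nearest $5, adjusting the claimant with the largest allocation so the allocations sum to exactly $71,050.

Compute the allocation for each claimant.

Becker: $11,170; Chaudhri: $24,140; Lindqvist: $35,740

Totals — days 596, profit-interest units 30.
Composite weights (25% days + 75% profit-interest units): Becker 0.1572; Chaudhri 0.3398; Lindqvist 0.5030.
Raw shares: Becker 11,170.11; Chaudhri 24,140.31; Lindqvist 35,739.58.
After rounding ($5): Becker $11,170; Chaudhri $24,140; Lindqvist $35,740. Sum = $71,050.
Rounded total matches; no reconciliation needed.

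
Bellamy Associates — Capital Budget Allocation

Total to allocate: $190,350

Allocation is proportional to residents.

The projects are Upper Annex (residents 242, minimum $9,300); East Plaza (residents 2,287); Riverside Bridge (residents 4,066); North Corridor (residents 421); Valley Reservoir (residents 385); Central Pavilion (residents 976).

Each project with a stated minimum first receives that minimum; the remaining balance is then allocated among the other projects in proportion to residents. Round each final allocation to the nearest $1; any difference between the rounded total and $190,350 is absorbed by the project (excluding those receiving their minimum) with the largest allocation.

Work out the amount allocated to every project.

Guaranteed amounts: Upper Annex $9,300. Balance $181,050.
Balance split over remaining residents 8,135: East Plaza 50,898.75 → $50,899; Riverside Bridge 90,491.62 → $90,492; North Corridor 9,369.64 → $9,370; Valley Reservoir 8,568.44 → $8,568; Central Pavilion 21,721.55 → $21,722.
Rounding difference −$1 applied to Riverside Bridge → $90,491.

Upper Annex: $9,300; East Plaza: $50,899; Riverside Bridge: $90,491; North Corridor: $9,370; Valley Reservoir: $8,568; Central Pavilion: $21,722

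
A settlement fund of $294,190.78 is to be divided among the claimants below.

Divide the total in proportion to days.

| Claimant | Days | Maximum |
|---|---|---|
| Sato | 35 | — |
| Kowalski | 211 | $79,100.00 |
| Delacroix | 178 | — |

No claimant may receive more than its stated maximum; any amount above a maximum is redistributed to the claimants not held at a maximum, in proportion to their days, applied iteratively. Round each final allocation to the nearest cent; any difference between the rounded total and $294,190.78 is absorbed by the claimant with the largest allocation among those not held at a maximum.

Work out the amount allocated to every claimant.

Combined days = 424.
Pro-rata shares before constraints: Sato 24,284.6163; Kowalski 146,401.5438; Delacroix 123,504.6199.
Capped: Kowalski ($79,100.00); balance $215,090.78 reallocated over remaining days 213.
Redistributed shares: Sato 35,343.5554 → $35,343.56; Delacroix 179,747.2246 → $179,747.22.

Sato: $35,343.56 · Kowalski: $79,100.00 · Delacroix: $179,747.22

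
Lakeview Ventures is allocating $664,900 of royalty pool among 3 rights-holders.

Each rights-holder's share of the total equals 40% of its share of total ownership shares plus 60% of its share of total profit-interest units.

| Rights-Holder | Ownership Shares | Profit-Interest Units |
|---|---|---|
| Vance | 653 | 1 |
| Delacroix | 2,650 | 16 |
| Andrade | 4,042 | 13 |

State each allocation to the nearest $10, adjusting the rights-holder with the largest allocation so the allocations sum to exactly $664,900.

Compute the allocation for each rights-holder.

Totals — ownership shares 7,345, profit-interest units 30.
Composite weights (40% ownership shares + 60% profit-interest units): Vance 0.0556; Delacroix 0.4643; Andrade 0.4801.
Proportional shares: Vance 36,942.91; Delacroix 308,723.62; Andrade 319,233.47.
After rounding ($10): Vance $36,940; Delacroix $308,720; Andrade $319,230. Sum = $664,890.
Difference $664,900 − $664,890 = +$10 applied to largest allocation (Andrade): Andrade becomes $319,240.

Vance: $36,940 | Delacroix: $308,720 | Andrade: $319,240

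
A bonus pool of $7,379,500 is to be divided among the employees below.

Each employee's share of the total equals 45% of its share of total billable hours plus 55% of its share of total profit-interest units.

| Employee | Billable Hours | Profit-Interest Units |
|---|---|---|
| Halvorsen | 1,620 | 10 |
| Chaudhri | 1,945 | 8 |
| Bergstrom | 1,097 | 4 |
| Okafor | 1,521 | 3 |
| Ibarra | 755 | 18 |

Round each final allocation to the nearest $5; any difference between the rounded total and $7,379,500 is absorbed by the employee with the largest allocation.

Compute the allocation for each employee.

Halvorsen: $1,719,280 | Chaudhri: $1,686,060 | Bergstrom: $902,620 | Okafor: $1,011,170 | Ibarra: $2,060,370

Billable hours total 6,938; profit-interest units total 43.
Composite weights (45% billable hours + 55% profit-interest units): Halvorsen 0.2330; Chaudhri 0.2285; Bergstrom 0.1223; Okafor 0.1370; Ibarra 0.2792.
Proportional shares: Halvorsen 1,719,279.49; Chaudhri 1,686,058.21; Bergstrom 902,619.26; Okafor 1,011,171.87; Ibarra 2,060,371.17.
At nearest $5: Halvorsen $1,719,280; Chaudhri $1,686,060; Bergstrom $902,620; Okafor $1,011,170; Ibarra $2,060,370. Sum = $7,379,500.
No rounding difference to absorb.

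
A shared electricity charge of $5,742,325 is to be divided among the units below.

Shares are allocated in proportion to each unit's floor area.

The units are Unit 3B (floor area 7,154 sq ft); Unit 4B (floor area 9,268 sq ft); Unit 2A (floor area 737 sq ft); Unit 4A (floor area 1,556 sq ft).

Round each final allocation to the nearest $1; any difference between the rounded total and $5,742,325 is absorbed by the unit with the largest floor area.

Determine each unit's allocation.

Floor area total: 7,154 + 9,268 + 737 + 1,556 = 18,715.
Pro-rata amounts: Unit 3B 2,195,062.41; Unit 4B 2,843,701.21; Unit 2A 226,133.77; Unit 4A 477,427.61.
At nearest $1: Unit 3B $2,195,062; Unit 4B $2,843,701; Unit 2A $226,134; Unit 4A $477,428. Sum = $5,742,325.
Sum already equals the total — no adjustment.

Unit 3B: $2,195,062; Unit 4B: $2,843,701; Unit 2A: $226,134; Unit 4A: $477,428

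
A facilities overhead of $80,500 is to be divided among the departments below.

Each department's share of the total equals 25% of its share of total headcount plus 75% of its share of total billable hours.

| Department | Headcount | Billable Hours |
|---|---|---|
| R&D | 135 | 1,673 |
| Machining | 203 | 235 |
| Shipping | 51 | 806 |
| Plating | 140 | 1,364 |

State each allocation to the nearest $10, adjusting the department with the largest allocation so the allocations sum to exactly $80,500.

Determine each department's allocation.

Headcount total 529; billable hours total 4,078.
Blended shares (25% headcount + 75% billable hours): R&D 0.3715; Machining 0.1392; Shipping 0.1723; Plating 0.3170.
Raw shares: R&D 29,904.72; Machining 11,202.01; Shipping 13,873.09; Plating 25,520.18.
Rounded to nearest $10: R&D $29,900; Machining $11,200; Shipping $13,870; Plating $25,520. Sum = $80,490.
Difference $80,500 − $80,490 = +$10 applied to largest allocation (R&D): R&D becomes $29,910.

R&D: $29,910; Machining: $11,200; Shipping: $13,870; Plating: $25,520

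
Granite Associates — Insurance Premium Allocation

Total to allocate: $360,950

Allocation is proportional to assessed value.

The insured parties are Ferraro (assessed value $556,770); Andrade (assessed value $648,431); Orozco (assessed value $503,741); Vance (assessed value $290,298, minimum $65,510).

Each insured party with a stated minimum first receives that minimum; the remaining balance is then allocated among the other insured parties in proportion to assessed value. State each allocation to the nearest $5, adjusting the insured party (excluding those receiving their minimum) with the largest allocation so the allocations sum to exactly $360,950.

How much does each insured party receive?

Ferraro: $96,255 · Andrade: $112,100 · Orozco: $87,085 · Vance: $65,510

Fund the minimums — Vance $65,510. Remaining pool $295,440.
Remaining pool split over remaining assessed value 1,708,942: Ferraro 96,253.78 → $96,255; Andrade 112,100.03 → $112,100; Orozco 87,086.19 → $87,085.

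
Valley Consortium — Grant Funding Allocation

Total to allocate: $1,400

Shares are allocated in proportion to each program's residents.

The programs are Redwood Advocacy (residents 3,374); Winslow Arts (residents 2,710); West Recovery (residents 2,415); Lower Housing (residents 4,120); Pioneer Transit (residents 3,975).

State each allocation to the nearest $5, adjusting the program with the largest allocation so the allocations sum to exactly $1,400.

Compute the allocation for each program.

Redwood Advocacy: $285; Winslow Arts: $230; West Recovery: $205; Lower Housing: $345; Pioneer Transit: $335

Combined residents = 16,594.
Raw shares: Redwood Advocacy 3,374/16,594 × $1,400 = 284.66; Winslow Arts 2,710/16,594 × $1,400 = 228.64; West Recovery 2,415/16,594 × $1,400 = 203.75; Lower Housing 4,120/16,594 × $1,400 = 347.60; Pioneer Transit 3,975/16,594 × $1,400 = 335.36.
After rounding ($5): Redwood Advocacy $285; Winslow Arts $230; West Recovery $205; Lower Housing $350; Pioneer Transit $335. Sum = $1,405.
Difference $1,400 − $1,405 = −$5 applied to largest allocation (Lower Housing): Lower Housing becomes $345.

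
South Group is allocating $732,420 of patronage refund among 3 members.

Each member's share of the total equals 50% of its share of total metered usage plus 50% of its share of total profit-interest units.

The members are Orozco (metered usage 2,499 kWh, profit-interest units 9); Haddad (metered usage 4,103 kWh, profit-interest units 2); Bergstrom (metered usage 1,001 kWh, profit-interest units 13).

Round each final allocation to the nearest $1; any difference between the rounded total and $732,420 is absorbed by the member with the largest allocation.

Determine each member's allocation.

Orozco: $257,697; Haddad: $228,145; Bergstrom: $246,578

Totals — metered usage 7,603, profit-interest units 24.
Blended shares (50% metered usage + 50% profit-interest units): Orozco 0.3518; Haddad 0.3115; Bergstrom 0.3367.
Unrounded shares: Orozco 257,696.87; Haddad 228,144.70; Bergstrom 246,578.43.
Rounded to nearest $1: Orozco $257,697; Haddad $228,145; Bergstrom $246,578. Sum = $732,420.
Sum already equals the total — no adjustment.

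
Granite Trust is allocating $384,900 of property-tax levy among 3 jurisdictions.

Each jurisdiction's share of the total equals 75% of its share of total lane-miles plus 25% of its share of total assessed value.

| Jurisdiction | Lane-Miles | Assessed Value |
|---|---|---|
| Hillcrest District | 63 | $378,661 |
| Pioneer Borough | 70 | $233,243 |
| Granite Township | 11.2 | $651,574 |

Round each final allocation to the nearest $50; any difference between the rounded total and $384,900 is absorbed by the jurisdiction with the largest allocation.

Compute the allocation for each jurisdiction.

Hillcrest District: $154,950; Pioneer Borough: $157,900; Granite Township: $72,050

Totals — lane-miles 144.2, assessed value 1,263,478.
Combined weights (75% lane-miles + 25% assessed value): Hillcrest District 0.4026; Pioneer Borough 0.4102; Granite Township 0.1872.
Pro-rata amounts: Hillcrest District 154,958.52; Pioneer Borough 157,897.01; Granite Township 72,044.47.
At nearest $50: Hillcrest District $154,950; Pioneer Borough $157,900; Granite Township $72,050. Sum = $384,900.
Rounded total matches; no reconciliation needed.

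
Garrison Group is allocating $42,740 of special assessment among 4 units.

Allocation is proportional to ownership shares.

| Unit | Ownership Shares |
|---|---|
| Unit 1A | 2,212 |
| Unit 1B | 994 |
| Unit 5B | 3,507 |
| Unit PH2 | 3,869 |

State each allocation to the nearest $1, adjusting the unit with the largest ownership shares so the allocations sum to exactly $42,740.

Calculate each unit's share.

Unit 1A: $8,934 | Unit 1B: $4,015 | Unit 5B: $14,165 | Unit PH2: $15,626

Total ownership shares = 10,582.
Unrounded shares: Unit 1A 2,212/10,582 × $42,740 = 8,934.12; Unit 1B 994/10,582 × $42,740 = 4,014.70; Unit 5B 3,507/10,582 × $42,740 = 14,164.54; Unit PH2 3,869/10,582 × $42,740 = 15,626.64.
Rounded to nearest $1: Unit 1A $8,934; Unit 1B $4,015; Unit 5B $14,165; Unit PH2 $15,627. Sum = $42,741.
Difference $42,740 − $42,741 = −$1 applied to largest ownership shares (Unit PH2): Unit PH2 becomes $15,626.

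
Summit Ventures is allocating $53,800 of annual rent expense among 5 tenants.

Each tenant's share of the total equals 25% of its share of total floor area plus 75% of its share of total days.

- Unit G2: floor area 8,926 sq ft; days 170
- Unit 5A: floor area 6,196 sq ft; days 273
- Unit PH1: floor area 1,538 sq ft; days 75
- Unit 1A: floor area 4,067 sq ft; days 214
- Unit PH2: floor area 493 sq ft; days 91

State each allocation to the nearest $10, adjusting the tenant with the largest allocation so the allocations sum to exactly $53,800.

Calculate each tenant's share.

Unit G2: $13,990 · Unit 5A: $17,320 · Unit PH1: $4,650 · Unit 1A: $13,070 · Unit PH2: $4,770

Totals — floor area 21,220, days 823.
Combined weights (25% floor area + 75% days): Unit G2 0.2601; Unit 5A 0.3218; Unit PH1 0.0865; Unit 1A 0.2429; Unit PH2 0.0887.
Raw shares: Unit G2 13,992.37; Unit 5A 17,311.88; Unit PH1 4,651.94; Unit 1A 13,069.79; Unit PH2 4,774.02.
Rounded to nearest $10: Unit G2 $13,990; Unit 5A $17,310; Unit PH1 $4,650; Unit 1A $13,070; Unit PH2 $4,770. Sum = $53,790.
Difference $53,800 − $53,790 = +$10 applied to largest allocation (Unit 5A): Unit 5A becomes $17,320.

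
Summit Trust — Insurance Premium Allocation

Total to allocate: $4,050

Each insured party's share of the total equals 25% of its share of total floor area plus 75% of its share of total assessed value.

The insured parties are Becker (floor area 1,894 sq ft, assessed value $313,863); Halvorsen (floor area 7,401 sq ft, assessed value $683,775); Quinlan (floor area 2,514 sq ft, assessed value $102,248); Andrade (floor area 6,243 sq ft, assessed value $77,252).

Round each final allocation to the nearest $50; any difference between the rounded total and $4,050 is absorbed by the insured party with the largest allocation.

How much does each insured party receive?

Totals — floor area 18,052, assessed value 1,177,138.
Combined weights (25% floor area + 75% assessed value): Becker 0.2262; Halvorsen 0.5382; Quinlan 0.1000; Andrade 0.1357.
Proportional shares: Becker 916.13; Halvorsen 2,179.53; Quinlan 404.85; Andrade 549.50.
After rounding ($50): Becker $900; Halvorsen $2,200; Quinlan $400; Andrade $550. Sum = $4,050.
Sum already equals the total — no adjustment.

Becker: $900 · Halvorsen: $2,200 · Quinlan: $400 · Andrade: $550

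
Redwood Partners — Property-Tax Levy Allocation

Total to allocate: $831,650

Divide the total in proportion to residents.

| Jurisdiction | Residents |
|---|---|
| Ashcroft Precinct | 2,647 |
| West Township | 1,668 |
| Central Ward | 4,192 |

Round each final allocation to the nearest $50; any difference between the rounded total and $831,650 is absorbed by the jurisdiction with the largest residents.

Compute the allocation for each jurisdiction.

Sum of residents: 8,507.
Unrounded shares: Ashcroft Precinct 2,647/8,507 × $831,650 = 258,772.49; West Township 1,668/8,507 × $831,650 = 163,064.79; Central Ward 4,192/8,507 × $831,650 = 409,812.72.
Rounded to nearest $50: Ashcroft Precinct $258,750; West Township $163,050; Central Ward $409,800. Sum = $831,600.
Difference $831,650 − $831,600 = +$50 applied to largest residents (Central Ward): Central Ward becomes $409,850.

Ashcroft Precinct: $258,750; West Township: $163,050; Central Ward: $409,850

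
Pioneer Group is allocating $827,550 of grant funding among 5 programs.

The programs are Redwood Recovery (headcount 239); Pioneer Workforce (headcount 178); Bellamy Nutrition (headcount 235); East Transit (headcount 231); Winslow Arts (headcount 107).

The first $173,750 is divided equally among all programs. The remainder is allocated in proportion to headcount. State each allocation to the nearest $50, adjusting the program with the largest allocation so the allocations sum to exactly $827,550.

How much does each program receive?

Redwood Recovery: $192,600 | Pioneer Workforce: $152,300 | Bellamy Nutrition: $189,950 | East Transit: $187,300 | Winslow Arts: $105,400

First tranche $173,750 split equally: $34,750 each.
Remainder $653,800 by headcount (total 990): Redwood Recovery 157,836.57 → $157,850; Pioneer Workforce 117,551.92 → $117,550; Bellamy Nutrition 155,194.95 → $155,200; East Transit 152,553.33 → $152,550; Winslow Arts 70,663.23 → $70,650.
Totals: Redwood Recovery $34,750 + $157,850 = $192,600; Pioneer Workforce $34,750 + $117,550 = $152,300; Bellamy Nutrition $34,750 + $155,200 = $189,950; East Transit $34,750 + $152,550 = $187,300; Winslow Arts $34,750 + $70,650 = $105,400.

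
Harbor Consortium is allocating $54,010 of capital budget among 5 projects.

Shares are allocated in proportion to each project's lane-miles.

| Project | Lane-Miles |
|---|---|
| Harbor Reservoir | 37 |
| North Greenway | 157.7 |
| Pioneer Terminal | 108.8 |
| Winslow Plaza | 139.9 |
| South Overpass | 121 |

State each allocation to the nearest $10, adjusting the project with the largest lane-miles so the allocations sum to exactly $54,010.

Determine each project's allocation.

Sum of lane-miles: 37 + 157.7 + 108.8 + 139.9 + 121 = 564.4.
Proportional shares: Harbor Reservoir 3,540.70; North Greenway 15,091.03; Pioneer Terminal 10,411.57; Winslow Plaza 13,387.67; South Overpass 11,579.04.
At nearest $10: Harbor Reservoir $3,540; North Greenway $15,090; Pioneer Terminal $10,410; Winslow Plaza $13,390; South Overpass $11,580. Sum = $54,010.
No rounding difference to absorb.

Harbor Reservoir: $3,540 | North Greenway: $15,090 | Pioneer Terminal: $10,410 | Winslow Plaza: $13,390 | South Overpass: $11,580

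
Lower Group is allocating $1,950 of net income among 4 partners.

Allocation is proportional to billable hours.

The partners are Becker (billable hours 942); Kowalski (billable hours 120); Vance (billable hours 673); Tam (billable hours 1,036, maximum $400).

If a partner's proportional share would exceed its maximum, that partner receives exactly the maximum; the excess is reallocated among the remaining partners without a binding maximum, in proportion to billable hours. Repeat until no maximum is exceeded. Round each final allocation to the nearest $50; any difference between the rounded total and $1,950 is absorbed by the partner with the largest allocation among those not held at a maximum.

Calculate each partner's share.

Total billable hours = 2,771.
Unconstrained shares: Becker 662.90; Kowalski 84.45; Vance 473.60; Tam 729.05.
Cap binds for Tam ($400); remaining pool $1,550 reallocated over remaining billable hours 1,735.
Shares after redistribution: Becker 841.56 → $850; Kowalski 107.20 → $100; Vance 601.24 → $600.

Becker: $850; Kowalski: $100; Vance: $600; Tam: $400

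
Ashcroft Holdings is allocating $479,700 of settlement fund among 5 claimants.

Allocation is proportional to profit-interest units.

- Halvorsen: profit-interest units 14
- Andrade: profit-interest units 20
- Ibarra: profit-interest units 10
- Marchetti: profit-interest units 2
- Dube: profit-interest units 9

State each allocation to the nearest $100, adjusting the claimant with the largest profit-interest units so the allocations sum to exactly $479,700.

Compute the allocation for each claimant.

Combined profit-interest units = 14 + 20 + 10 + 2 + 9 = 55.
Raw shares: Halvorsen 122,105.45; Andrade 174,436.36; Ibarra 87,218.18; Marchetti 17,443.64; Dube 78,496.36.
After rounding ($100): Halvorsen $122,100; Andrade $174,400; Ibarra $87,200; Marchetti $17,400; Dube $78,500. Sum = $479,600.
Difference $479,700 − $479,600 = +$100 applied to largest profit-interest units (Andrade): Andrade becomes $174,500.

Halvorsen: $122,100 | Andrade: $174,500 | Ibarra: $87,200 | Marchetti: $17,400 | Dube: $78,500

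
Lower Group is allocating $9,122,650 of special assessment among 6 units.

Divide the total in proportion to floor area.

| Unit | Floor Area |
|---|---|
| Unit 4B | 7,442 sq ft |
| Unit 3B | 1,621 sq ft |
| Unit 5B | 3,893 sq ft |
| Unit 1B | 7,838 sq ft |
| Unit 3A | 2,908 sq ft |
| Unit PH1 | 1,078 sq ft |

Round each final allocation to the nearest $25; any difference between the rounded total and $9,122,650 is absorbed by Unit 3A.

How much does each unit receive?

Unit 4B: $2,739,750 | Unit 3B: $596,775 | Unit 5B: $1,433,200 | Unit 1B: $2,885,525 | Unit 3A: $1,070,550 | Unit PH1: $396,850

Floor area total: 24,780.
Unrounded shares: Unit 4B 7,442/24,780 × $9,122,650 = 2,739,740.17; Unit 3B 1,621/24,780 × $9,122,650 = 596,764.15; Unit 5B 3,893/24,780 × $9,122,650 = 1,433,191.14; Unit 1B 7,838/24,780 × $9,122,650 = 2,885,525.86; Unit 3A 2,908/24,780 × $9,122,650 = 1,070,567.64; Unit PH1 1,078/24,780 × $9,122,650 = 396,861.05.
At nearest $25: Unit 4B $2,739,750; Unit 3B $596,775; Unit 5B $1,433,200; Unit 1B $2,885,525; Unit 3A $1,070,575; Unit PH1 $396,850. Sum = $9,122,675.
Difference $9,122,650 − $9,122,675 = −$25 applied to Unit 3A: Unit 3A becomes $1,070,550.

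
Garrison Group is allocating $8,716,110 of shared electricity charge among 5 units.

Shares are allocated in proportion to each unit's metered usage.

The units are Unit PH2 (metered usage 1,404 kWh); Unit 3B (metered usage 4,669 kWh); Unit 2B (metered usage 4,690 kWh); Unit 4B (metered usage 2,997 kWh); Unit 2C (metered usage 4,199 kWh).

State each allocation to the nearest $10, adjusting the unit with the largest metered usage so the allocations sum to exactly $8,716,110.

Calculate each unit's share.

Sum of metered usage: 1,404 + 4,669 + 4,690 + 2,997 + 4,199 = 17,959.
Raw shares: Unit PH2 681,408.68; Unit 3B 2,266,023.59; Unit 2B 2,276,215.60; Unit 4B 1,454,545.45; Unit 2C 2,037,916.69.
After rounding ($10): Unit PH2 $681,410; Unit 3B $2,266,020; Unit 2B $2,276,220; Unit 4B $1,454,550; Unit 2C $2,037,920. Sum = $8,716,120.
Difference $8,716,110 − $8,716,120 = −$10 applied to largest metered usage (Unit 2B): Unit 2B becomes $2,276,210.

Unit PH2: $681,410; Unit 3B: $2,266,020; Unit 2B: $2,276,210; Unit 4B: $1,454,550; Unit 2C: $2,037,920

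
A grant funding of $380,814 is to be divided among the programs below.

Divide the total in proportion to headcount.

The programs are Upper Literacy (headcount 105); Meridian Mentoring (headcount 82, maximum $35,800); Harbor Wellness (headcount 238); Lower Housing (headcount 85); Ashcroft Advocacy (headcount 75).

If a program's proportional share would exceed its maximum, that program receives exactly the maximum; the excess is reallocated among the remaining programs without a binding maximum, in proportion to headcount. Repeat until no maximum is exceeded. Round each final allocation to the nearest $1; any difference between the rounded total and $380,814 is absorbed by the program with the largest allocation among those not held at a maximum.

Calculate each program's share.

Upper Literacy: $72,021 | Meridian Mentoring: $35,800 | Harbor Wellness: $163,247 | Lower Housing: $58,303 | Ashcroft Advocacy: $51,443

Combined headcount = 585.
Pro-rata shares before constraints: Upper Literacy 68,351.23; Meridian Mentoring 53,379.06; Harbor Wellness 154,929.46; Lower Housing 55,331.95; Ashcroft Advocacy 48,822.31.
Held at cap: Meridian Mentoring ($35,800); residual $345,014 reallocated over remaining headcount 503.
Shares after redistribution: Upper Literacy 72,020.82 → $72,021; Harbor Wellness 163,247.18 → $163,247; Lower Housing 58,302.56 → $58,303; Ashcroft Advocacy 51,443.44 → $51,443.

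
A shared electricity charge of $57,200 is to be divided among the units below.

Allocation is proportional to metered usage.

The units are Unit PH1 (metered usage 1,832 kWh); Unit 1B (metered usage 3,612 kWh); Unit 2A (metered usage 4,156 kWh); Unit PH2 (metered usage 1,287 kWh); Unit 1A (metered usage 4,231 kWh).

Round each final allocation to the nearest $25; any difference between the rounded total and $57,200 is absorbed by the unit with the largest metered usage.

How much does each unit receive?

Unit PH1: $6,925 | Unit 1B: $13,675 | Unit 2A: $15,725 | Unit PH2: $4,875 | Unit 1A: $16,000

Combined metered usage = 1,832 + 3,612 + 4,156 + 1,287 + 4,231 = 15,118.
Unrounded shares: Unit PH1 6,931.50; Unit 1B 13,666.25; Unit 2A 15,724.51; Unit PH2 4,869.45; Unit 1A 16,008.28.
After rounding ($25): Unit PH1 $6,925; Unit 1B $13,675; Unit 2A $15,725; Unit PH2 $4,875; Unit 1A $16,000. Sum = $57,200.
Sum already equals the total — no adjustment.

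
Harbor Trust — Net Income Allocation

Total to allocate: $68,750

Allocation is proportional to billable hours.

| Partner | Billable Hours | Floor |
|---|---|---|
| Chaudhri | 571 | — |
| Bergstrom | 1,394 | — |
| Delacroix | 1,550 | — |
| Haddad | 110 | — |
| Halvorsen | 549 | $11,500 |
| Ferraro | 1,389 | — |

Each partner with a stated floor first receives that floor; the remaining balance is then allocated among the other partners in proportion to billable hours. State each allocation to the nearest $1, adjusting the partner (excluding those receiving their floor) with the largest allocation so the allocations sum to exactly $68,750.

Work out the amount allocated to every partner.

Guaranteed amounts: Halvorsen $11,500. Residual $57,250.
Residual split over remaining billable hours 5,014: Chaudhri 6,519.69 → $6,520; Bergstrom 15,916.73 → $15,917; Delacroix 17,697.95 → $17,698; Haddad 1,255.98 → $1,256; Ferraro 15,859.64 → $15,860.
Rounding difference −$1 applied to Delacroix → $17,697.

Chaudhri: $6,520; Bergstrom: $15,917; Delacroix: $17,697; Haddad: $1,256; Halvorsen: $11,500; Ferraro: $15,860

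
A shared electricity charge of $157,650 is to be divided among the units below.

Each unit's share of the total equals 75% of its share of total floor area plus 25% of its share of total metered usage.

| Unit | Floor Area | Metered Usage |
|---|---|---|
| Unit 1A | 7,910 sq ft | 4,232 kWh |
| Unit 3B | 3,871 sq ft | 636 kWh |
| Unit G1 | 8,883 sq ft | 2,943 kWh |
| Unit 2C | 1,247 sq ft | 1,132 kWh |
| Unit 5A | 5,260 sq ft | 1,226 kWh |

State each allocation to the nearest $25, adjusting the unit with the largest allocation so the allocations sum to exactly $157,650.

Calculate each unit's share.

Unit 1A: $50,825 · Unit 3B: $19,300 · Unit G1: $50,050 · Unit 2C: $9,825 · Unit 5A: $27,650

Totals — floor area 27,171, metered usage 10,169.
Blended shares (75% floor area + 25% metered usage): Unit 1A 0.3224; Unit 3B 0.1225; Unit G1 0.3175; Unit 2C 0.0623; Unit 5A 0.1753.
Pro-rata amounts: Unit 1A 50,823.38; Unit 3B 19,310.05; Unit G1 50,061.65; Unit 2C 9,813.80; Unit 5A 27,641.12.
At nearest $25: Unit 1A $50,825; Unit 3B $19,300; Unit G1 $50,050; Unit 2C $9,825; Unit 5A $27,650. Sum = $157,650.
No rounding difference to absorb.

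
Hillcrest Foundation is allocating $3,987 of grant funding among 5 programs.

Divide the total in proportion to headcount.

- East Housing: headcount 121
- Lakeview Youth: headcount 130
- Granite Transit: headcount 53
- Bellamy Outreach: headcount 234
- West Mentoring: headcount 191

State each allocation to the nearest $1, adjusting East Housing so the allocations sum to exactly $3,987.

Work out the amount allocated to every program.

East Housing: $661 · Lakeview Youth: $711 · Granite Transit: $290 · Bellamy Outreach: $1,280 · West Mentoring: $1,045

Combined headcount = 729.
Raw shares: East Housing 121/729 × $3,987 = 661.77; Lakeview Youth 130/729 × $3,987 = 710.99; Granite Transit 53/729 × $3,987 = 289.86; Bellamy Outreach 234/729 × $3,987 = 1,279.78; West Mentoring 191/729 × $3,987 = 1,044.60.
At nearest $1: East Housing $662; Lakeview Youth $711; Granite Transit $290; Bellamy Outreach $1,280; West Mentoring $1,045. Sum = $3,988.
Difference $3,987 − $3,988 = −$1 applied to East Housing: East Housing becomes $661.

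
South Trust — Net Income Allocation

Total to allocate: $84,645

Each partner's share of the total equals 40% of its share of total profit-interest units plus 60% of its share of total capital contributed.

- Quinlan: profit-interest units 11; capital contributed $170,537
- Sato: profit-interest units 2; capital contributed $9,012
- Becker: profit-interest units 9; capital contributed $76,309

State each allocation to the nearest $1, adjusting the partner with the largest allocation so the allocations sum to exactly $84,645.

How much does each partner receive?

Quinlan: $50,780 · Sato: $4,867 · Becker: $28,998

Totals — profit-interest units 22, capital contributed 255,858.
Blended shares (40% profit-interest units + 60% capital contributed): Quinlan 0.5999; Sato 0.0575; Becker 0.3426.
Pro-rata amounts: Quinlan 50,780.05; Sato 4,866.85; Becker 28,998.09.
At nearest $1: Quinlan $50,780; Sato $4,867; Becker $28,998. Sum = $84,645.
No rounding difference to absorb.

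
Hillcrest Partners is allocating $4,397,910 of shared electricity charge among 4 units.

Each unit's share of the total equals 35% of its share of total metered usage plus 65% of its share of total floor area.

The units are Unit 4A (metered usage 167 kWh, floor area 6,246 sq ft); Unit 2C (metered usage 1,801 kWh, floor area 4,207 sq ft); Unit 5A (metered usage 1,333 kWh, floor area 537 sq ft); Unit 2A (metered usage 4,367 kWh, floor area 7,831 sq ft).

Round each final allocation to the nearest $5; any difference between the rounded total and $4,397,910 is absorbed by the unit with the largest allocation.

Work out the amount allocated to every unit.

Metered usage total 7,668; floor area total 18,821.
Combined weights (35% metered usage + 65% floor area): Unit 4A 0.2233; Unit 2C 0.2275; Unit 5A 0.0794; Unit 2A 0.4698.
Unrounded shares: Unit 4A 982,201.78; Unit 2C 1,000,514.68; Unit 5A 349,148.05; Unit 2A 2,066,045.49.
After rounding ($5): Unit 4A $982,200; Unit 2C $1,000,515; Unit 5A $349,150; Unit 2A $2,066,045. Sum = $4,397,910.
Rounded total matches; no reconciliation needed.

Unit 4A: $982,200 · Unit 2C: $1,000,515 · Unit 5A: $349,150 · Unit 2A: $2,066,045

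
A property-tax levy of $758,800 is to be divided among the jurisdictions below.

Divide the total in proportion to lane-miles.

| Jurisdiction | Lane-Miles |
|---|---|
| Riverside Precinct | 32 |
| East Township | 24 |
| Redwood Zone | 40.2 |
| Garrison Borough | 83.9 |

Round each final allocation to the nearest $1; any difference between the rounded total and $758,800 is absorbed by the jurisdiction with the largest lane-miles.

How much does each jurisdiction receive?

Lane-miles total: 32 + 24 + 40.2 + 83.9 = 180.1.
Proportional shares: Riverside Precinct 134,822.88; East Township 101,117.16; Redwood Zone 169,371.24; Garrison Borough 353,488.73.
Rounded to nearest $1: Riverside Precinct $134,823; East Township $101,117; Redwood Zone $169,371; Garrison Borough $353,489. Sum = $758,800.
Rounded total matches; no reconciliation needed.

Riverside Precinct: $134,823 · East Township: $101,117 · Redwood Zone: $169,371 · Garrison Borough: $353,489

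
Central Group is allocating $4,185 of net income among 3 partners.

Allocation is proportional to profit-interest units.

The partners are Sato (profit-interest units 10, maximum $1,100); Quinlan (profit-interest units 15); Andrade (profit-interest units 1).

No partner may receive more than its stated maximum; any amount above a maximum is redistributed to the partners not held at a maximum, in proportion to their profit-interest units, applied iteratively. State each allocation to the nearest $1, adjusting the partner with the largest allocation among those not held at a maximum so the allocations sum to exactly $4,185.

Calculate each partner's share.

Sum of profit-interest units: 26.
Proportional shares (ignoring caps): Sato 1,609.62; Quinlan 2,414.42; Andrade 160.96.
Cap binds for Sato ($1,100); balance $3,085 reallocated over remaining profit-interest units 16.
Redistributed shares: Quinlan 2,892.19 → $2,892; Andrade 192.81 → $193.

Sato: $1,100 | Quinlan: $2,892 | Andrade: $193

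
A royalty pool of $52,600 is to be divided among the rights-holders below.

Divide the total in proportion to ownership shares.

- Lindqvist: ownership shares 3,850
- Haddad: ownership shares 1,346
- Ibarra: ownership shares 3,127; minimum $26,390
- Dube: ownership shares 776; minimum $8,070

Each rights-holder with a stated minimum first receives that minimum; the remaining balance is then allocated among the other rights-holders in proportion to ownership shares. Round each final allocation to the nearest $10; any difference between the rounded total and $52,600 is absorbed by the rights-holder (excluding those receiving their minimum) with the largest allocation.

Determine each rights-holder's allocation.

Guaranteed amounts: Ibarra $26,390; Dube $8,070. Residual $18,140.
Residual split over remaining ownership shares 5,196: Lindqvist 13,440.92 → $13,440; Haddad 4,699.08 → $4,700.

Lindqvist: $13,440; Haddad: $4,700; Ibarra: $26,390; Dube: $8,070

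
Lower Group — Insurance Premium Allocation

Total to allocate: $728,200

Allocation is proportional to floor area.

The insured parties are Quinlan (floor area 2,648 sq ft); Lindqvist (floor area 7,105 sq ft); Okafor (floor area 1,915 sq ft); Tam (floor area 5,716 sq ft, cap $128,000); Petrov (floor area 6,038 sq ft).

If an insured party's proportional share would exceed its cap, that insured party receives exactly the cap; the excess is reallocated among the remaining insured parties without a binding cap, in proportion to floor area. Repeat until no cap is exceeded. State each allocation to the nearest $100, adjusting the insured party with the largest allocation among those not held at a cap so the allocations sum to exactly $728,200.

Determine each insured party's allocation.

Total floor area = 23,422.
Unconstrained shares: Quinlan 82,327.45; Lindqvist 220,897.49; Okafor 59,538.17; Tam 177,712.89; Petrov 187,724.00.
Cap binds for Tam ($128,000); residual $600,200 reallocated over remaining floor area 17,706.
Shares after redistribution: Quinlan 89,762.20 → $89,800; Lindqvist 240,846.10 → $240,800; Okafor 64,914.89 → $64,900; Petrov 204,676.81 → $204,700.

Quinlan: $89,800; Lindqvist: $240,800; Okafor: $64,900; Tam: $128,000; Petrov: $204,700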